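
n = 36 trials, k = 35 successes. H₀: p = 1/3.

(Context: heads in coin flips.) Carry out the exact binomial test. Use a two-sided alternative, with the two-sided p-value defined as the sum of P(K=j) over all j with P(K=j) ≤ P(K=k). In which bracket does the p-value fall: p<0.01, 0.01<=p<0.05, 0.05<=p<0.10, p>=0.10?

p-value bracket: p<0.01

Exact binomial: n=36, k=35, p₀=1/3=0.3333
P(X=j) = C(n,j)·p₀^j·(1−p₀)^(n−j); p = Σ P(X=j) over j with P(X=j) ≤ P(X=35)
p-value (two-sided) = 0.00000
→ bracket: p<0.01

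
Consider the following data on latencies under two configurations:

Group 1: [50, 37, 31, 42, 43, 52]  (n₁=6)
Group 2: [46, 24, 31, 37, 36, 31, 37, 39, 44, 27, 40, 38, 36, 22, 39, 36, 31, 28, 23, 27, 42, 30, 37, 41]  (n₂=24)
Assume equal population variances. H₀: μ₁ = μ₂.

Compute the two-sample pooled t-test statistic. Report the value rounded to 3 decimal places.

test statistic = 2.605

x̄₁=42.500, s₁=7.868, n₁=6
x̄₂=34.250, s₂=6.720, n₂=24
s_p² = [5·7.868² + 23·6.720²]/28 = 48.1429
SE = √(s_p²·(1/6+1/24)) = 3.1670
t = (42.500−34.250)/3.1670 = 2.6050
df = 28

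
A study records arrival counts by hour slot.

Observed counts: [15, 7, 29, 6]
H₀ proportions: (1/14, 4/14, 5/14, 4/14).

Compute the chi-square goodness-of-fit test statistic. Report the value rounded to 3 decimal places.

test statistic = 44.795

n = 57; E_i = n·p_i = [4.07, 16.29, 20.36, 16.29]
χ² = (15−4.07)²/4.07 + (7−16.29)²/16.29 + (29−20.36)²/20.36 + (6−16.29)²/16.29 = 44.7947
df = 3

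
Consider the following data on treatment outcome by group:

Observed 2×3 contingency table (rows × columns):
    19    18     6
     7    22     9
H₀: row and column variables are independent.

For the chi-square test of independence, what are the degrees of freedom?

df = (r−1)(c−1) = (2−1)·(3−1) = 2

degrees of freedom = 2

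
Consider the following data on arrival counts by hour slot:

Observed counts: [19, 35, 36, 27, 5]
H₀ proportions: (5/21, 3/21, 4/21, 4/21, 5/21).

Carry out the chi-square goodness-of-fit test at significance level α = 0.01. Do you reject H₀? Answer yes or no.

reject H₀: yes

n = 122; E_i = n·p_i = [29.05, 17.43, 23.24, 23.24, 29.05]
χ² = (19−29.05)²/29.05 + (35−17.43)²/17.43 + (36−23.24)²/23.24 + (27−23.24)²/23.24 + (5−29.05)²/29.05 = 48.7168
df = 4
p-value (upper-tail) = 0.00000
At α=0.01: p < α → reject H₀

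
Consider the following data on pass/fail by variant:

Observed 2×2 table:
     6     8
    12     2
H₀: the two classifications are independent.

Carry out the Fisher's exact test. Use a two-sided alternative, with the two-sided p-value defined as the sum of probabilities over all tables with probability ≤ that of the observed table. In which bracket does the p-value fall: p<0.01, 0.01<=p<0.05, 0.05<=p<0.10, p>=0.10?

Margins: r₁=14, r₂=14, c₁=18, c₂=10, n=28
p_obs = C(14,6)·C(14,12)/C(28,18); sum pmf over tables with pmf ≤ p_obs
p-value (two-sided) = 0.04607
→ bracket: 0.01<=p<0.05

p-value bracket: 0.01<=p<0.05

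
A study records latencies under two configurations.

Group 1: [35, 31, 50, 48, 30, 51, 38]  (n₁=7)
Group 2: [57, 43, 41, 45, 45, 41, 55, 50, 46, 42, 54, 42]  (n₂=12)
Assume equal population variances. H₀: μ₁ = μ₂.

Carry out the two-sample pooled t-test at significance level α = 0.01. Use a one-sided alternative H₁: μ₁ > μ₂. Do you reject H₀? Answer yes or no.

reject H₀: no

x̄₁=40.429, s₁=9.071, n₁=7
x̄₂=46.750, s₂=5.786, n₂=12
s_p² = [6·9.071² + 11·5.786²]/17 = 50.7038
SE = √(s_p²·(1/7+1/12)) = 3.3865
t = (40.429−46.750)/3.3865 = -1.8666
df = 17
p-value (one-sided, H₁ greater) = 0.96035
At α=0.01: p ≥ α → fail to reject H₀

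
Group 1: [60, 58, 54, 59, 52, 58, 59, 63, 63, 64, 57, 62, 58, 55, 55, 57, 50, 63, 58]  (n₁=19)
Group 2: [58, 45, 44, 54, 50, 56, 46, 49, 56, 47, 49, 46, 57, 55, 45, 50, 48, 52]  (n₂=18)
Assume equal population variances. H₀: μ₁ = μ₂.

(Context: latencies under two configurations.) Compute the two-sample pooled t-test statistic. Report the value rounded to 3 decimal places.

test statistic = 5.573

x̄₁=58.158, s₁=3.862, n₁=19
x̄₂=50.389, s₂=4.604, n₂=18
s_p² = [18·3.862² + 17·4.604²]/35 = 17.9658
SE = √(s_p²·(1/19+1/18)) = 1.3942
t = (58.158−50.389)/1.3942 = 5.5726
df = 35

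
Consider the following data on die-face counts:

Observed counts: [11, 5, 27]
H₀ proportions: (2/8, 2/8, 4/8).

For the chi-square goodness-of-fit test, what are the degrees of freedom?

df = k − 1 = 3 − 1 = 2

degrees of freedom = 2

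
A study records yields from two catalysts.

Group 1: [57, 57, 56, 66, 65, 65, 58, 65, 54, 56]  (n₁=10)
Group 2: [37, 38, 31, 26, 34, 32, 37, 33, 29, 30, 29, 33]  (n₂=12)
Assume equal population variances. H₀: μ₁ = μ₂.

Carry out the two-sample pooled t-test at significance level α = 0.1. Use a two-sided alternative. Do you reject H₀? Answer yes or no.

x̄₁=59.900, s₁=4.725, n₁=10
x̄₂=32.417, s₂=3.679, n₂=12
s_p² = [9·4.725² + 11·3.679²]/20 = 17.4908
SE = √(s_p²·(1/10+1/12)) = 1.7907
t = (59.900−32.417)/1.7907 = 15.3477
df = 20
p-value (two-sided) = 0.00000
At α=0.1: p < α → reject H₀

reject H₀: yes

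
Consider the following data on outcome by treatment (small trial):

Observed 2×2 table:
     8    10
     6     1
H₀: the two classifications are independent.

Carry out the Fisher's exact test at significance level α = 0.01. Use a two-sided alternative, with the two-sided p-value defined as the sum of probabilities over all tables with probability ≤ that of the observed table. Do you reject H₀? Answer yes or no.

Margins: r₁=18, r₂=7, c₁=14, c₂=11, n=25
p_obs = C(18,8)·C(7,6)/C(25,14); sum pmf over tables with pmf ≤ p_obs
p-value (two-sided) = 0.09000
At α=0.01: p ≥ α → fail to reject H₀

reject H₀: no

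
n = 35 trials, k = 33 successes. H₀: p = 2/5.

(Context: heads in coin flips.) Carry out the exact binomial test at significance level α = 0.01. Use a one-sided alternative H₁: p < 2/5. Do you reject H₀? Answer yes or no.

Exact binomial: n=35, k=33, p₀=2/5=0.4000
P(X≤33) from Σ C(n,i)·p₀^i·(1−p₀)^(n−i)
p-value (one-sided, H₁ less) = 1.00000
At α=0.01: p ≥ α → fail to reject H₀

reject H₀: no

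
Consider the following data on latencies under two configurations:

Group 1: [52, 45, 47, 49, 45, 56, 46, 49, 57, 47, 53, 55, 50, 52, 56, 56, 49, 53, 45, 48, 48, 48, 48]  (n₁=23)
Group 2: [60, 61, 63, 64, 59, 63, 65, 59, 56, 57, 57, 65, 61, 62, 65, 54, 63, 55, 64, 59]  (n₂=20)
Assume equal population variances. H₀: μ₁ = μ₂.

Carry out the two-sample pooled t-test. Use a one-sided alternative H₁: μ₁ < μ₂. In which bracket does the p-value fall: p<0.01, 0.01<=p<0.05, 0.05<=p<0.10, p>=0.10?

p-value bracket: p<0.01

x̄₁=50.174, s₁=3.904, n₁=23
x̄₂=60.600, s₂=3.485, n₂=20
s_p² = [22·3.904² + 19·3.485²]/41 = 13.8074
SE = √(s_p²·(1/23+1/20)) = 1.1361
t = (50.174−60.600)/1.1361 = -9.1772
df = 41
p-value (one-sided, H₁ less) = 0.00000
→ bracket: p<0.01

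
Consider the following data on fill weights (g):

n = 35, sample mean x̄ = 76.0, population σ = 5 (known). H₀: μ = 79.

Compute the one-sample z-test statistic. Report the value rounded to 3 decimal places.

SE = σ/√n = 5/√35 = 0.8452
z = (x̄−μ₀)/SE = (76.0−79)/0.8452 = -3.5496

test statistic = -3.550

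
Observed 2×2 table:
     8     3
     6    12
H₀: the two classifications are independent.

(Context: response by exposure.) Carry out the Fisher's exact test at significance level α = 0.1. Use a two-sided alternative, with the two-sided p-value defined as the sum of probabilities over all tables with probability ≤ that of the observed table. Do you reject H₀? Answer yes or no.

reject H₀: yes

Margins: r₁=11, r₂=18, c₁=14, c₂=15, n=29
p_obs = C(11,8)·C(18,6)/C(29,14); sum pmf over tables with pmf ≤ p_obs
p-value (two-sided) = 0.06043
At α=0.1: p < α → reject H₀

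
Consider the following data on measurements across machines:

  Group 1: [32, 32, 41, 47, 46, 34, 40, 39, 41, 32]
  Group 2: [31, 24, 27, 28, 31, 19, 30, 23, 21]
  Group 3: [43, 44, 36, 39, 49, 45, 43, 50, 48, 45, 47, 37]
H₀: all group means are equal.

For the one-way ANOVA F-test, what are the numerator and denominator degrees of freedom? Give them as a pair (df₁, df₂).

k = 3 groups, N = 31 total
df = (k−1, N−k) = (3−1, 31−3) = (2, 28)

degrees of freedom = [2, 28]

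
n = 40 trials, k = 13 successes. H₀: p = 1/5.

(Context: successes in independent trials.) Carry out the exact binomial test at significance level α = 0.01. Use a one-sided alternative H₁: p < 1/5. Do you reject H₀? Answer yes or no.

reject H₀: no

Exact binomial: n=40, k=13, p₀=1/5=0.2000
P(X≤13) from Σ C(n,i)·p₀^i·(1−p₀)^(n−i)
p-value (one-sided, H₁ less) = 0.98059
At α=0.01: p ≥ α → fail to reject H₀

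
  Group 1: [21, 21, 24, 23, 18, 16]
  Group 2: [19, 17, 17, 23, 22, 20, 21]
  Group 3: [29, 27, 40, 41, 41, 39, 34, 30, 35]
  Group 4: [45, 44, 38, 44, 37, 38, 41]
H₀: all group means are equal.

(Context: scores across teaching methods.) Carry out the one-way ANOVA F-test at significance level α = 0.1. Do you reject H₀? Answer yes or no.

reject H₀: yes

Group means [20.50, 19.86, 35.11, 41.00], grand mean 29.828
SSB = Σnᵢ(x̄ᵢ−x̄)² = 2342.892; SSW = ΣΣ(x−x̄ᵢ)² = 385.246
MSB = 2342.892/3 = 780.9640; MSW = 385.246/25 = 15.4098
F = MSB/MSW = 50.6796
df = (3, 25)
p-value (upper-tail) = 0.00000
At α=0.1: p < α → reject H₀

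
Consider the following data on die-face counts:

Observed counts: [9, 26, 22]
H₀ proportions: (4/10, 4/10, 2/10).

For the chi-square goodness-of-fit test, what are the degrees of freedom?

degrees of freedom = 2

df = k − 1 = 3 − 1 = 2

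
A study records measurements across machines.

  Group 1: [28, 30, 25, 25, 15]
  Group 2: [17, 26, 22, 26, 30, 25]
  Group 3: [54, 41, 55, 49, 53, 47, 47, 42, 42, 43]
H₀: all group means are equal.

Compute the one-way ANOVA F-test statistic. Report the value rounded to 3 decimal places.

Group means [24.60, 24.33, 47.30], grand mean 35.333
SSB = Σnᵢ(x̄ᵢ−x̄)² = 2734.033; SSW = ΣΣ(x−x̄ᵢ)² = 484.633
MSB = 2734.033/2 = 1367.0167; MSW = 484.633/18 = 26.9241
F = MSB/MSW = 50.7730
df = (2, 18)

test statistic = 50.773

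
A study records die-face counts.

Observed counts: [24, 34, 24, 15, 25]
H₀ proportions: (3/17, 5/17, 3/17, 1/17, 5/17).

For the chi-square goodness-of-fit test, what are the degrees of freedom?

degrees of freedom = 4

df = k − 1 = 5 − 1 = 4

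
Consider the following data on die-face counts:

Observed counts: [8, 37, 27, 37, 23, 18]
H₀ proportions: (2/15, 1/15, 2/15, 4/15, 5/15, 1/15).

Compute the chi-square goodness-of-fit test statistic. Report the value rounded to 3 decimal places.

n = 150; E_i = n·p_i = [20.00, 10.00, 20.00, 40.00, 50.00, 10.00]
χ² = (8−20.00)²/20.00 + (37−10.00)²/10.00 + (27−20.00)²/20.00 + (37−40.00)²/40.00 + (23−50.00)²/50.00 + (18−10.00)²/10.00 = 103.7550
df = 5

test statistic = 103.755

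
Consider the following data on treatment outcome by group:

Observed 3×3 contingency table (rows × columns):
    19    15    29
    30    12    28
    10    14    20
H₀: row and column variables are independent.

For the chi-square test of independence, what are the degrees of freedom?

df = (r−1)(c−1) = (3−1)·(3−1) = 4

degrees of freedom = 4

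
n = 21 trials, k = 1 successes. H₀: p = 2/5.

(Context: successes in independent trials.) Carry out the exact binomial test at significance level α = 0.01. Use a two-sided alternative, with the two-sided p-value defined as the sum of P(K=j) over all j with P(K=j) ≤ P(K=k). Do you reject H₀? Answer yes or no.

reject H₀: yes

Exact binomial: n=21, k=1, p₀=2/5=0.4000
P(X=j) = C(n,j)·p₀^j·(1−p₀)^(n−j); p = Σ P(X=j) over j with P(X=j) ≤ P(X=1)
p-value (two-sided) = 0.00048
At α=0.01: p < α → reject H₀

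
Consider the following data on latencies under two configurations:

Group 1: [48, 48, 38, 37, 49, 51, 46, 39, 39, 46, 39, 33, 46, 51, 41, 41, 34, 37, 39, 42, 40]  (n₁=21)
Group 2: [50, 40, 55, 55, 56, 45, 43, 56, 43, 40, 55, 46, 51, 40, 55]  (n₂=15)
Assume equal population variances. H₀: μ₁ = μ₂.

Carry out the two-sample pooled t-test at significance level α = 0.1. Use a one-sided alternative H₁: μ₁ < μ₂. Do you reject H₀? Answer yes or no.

reject H₀: yes

x̄₁=42.095, s₁=5.403, n₁=21
x̄₂=48.667, s₂=6.466, n₂=15
s_p² = [20·5.403² + 14·6.466²]/34 = 34.3866
SE = √(s_p²·(1/21+1/15)) = 1.9824
t = (42.095−48.667)/1.9824 = -3.3149
df = 34
p-value (one-sided, H₁ less) = 0.00109
At α=0.1: p < α → reject H₀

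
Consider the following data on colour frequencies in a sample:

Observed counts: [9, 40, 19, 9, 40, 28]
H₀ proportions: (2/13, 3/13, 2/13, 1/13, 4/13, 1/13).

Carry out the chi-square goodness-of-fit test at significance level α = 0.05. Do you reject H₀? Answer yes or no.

n = 145; E_i = n·p_i = [22.31, 33.46, 22.31, 11.15, 44.62, 11.15]
χ² = (9−22.31)²/22.31 + (40−33.46)²/33.46 + (19−22.31)²/22.31 + (9−11.15)²/11.15 + (40−44.62)²/44.62 + (28−11.15)²/11.15 = 36.0437
df = 5
p-value (upper-tail) = 0.00000
At α=0.05: p < α → reject H₀

reject H₀: yes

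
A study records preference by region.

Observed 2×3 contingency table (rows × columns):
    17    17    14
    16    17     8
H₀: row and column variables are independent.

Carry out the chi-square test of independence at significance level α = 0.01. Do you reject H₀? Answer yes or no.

Row totals [48, 41], col totals [33, 34, 22], n=89
χ² = (17−17.80)²/17.80 + (17−18.34)²/18.34 + (14−11.87)²/11.87 + (16−15.20)²/15.20 + (17−15.66)²/15.66 + (8−10.13)²/10.13 = 1.1231
df = 2
p-value (upper-tail) = 0.57034
At α=0.01: p ≥ α → fail to reject H₀

reject H₀: no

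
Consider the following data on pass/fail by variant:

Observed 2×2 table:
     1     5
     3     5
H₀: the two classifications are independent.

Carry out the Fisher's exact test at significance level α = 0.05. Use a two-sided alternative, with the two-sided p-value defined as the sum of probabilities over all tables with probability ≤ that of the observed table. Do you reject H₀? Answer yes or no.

Margins: r₁=6, r₂=8, c₁=4, c₂=10, n=14
p_obs = C(6,1)·C(8,3)/C(14,4); sum pmf over tables with pmf ≤ p_obs
p-value (two-sided) = 0.58042
At α=0.05: p ≥ α → fail to reject H₀

reject H₀: no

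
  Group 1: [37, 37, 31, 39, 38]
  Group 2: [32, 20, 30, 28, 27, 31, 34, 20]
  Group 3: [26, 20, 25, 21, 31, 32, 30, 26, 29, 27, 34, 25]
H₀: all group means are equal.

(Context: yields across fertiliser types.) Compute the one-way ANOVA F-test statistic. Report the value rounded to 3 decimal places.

Group means [36.40, 27.75, 27.17], grand mean 29.200
SSB = Σnᵢ(x̄ᵢ−x̄)² = 325.633; SSW = ΣΣ(x−x̄ᵢ)² = 430.367
MSB = 325.633/2 = 162.8167; MSW = 430.367/22 = 19.5621
F = MSB/MSW = 8.3231
df = (2, 22)

test statistic = 8.323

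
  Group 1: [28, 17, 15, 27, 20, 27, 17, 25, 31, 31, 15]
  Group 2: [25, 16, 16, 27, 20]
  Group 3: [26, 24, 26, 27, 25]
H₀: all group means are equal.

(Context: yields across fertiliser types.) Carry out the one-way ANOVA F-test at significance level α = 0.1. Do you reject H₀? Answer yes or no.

reject H₀: no

Group means [23.00, 20.80, 25.60], grand mean 23.095
SSB = Σnᵢ(x̄ᵢ−x̄)² = 57.810; SSW = ΣΣ(x−x̄ᵢ)² = 506.000
MSB = 57.810/2 = 28.9048; MSW = 506.000/18 = 28.1111
F = MSB/MSW = 1.0282
df = (2, 18)
p-value (upper-tail) = 0.37771
At α=0.1: p ≥ α → fail to reject H₀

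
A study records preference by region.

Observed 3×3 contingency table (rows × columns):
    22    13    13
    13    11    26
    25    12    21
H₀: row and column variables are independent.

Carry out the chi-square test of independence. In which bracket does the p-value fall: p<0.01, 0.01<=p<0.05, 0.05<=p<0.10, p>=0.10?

Row totals [48, 50, 58], col totals [60, 36, 60], n=156
χ² = (22−18.46)²/18.46 + (13−11.08)²/11.08 + (13−18.46)²/18.46 + (13−19.23)²/19.23 + (11−11.54)²/11.54 + (26−19.23)²/19.23 + (25−22.31)²/22.31 + (12−13.38)²/13.38 + (21−22.31)²/22.31 = 7.5993
df = 4
p-value (upper-tail) = 0.10741
→ bracket: p>=0.10

p-value bracket: p>=0.10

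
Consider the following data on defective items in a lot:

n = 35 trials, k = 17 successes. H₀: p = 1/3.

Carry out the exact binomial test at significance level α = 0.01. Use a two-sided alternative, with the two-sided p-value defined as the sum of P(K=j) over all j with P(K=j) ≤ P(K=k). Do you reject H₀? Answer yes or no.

Exact binomial: n=35, k=17, p₀=1/3=0.3333
P(X=j) = C(n,j)·p₀^j·(1−p₀)^(n−j); p = Σ P(X=j) over j with P(X=j) ≤ P(X=17)
p-value (two-sided) = 0.07151
At α=0.01: p ≥ α → fail to reject H₀

reject H₀: no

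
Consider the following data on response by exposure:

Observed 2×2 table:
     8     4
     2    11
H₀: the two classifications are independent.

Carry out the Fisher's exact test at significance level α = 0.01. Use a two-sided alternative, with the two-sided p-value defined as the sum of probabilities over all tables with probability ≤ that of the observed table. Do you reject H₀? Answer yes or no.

reject H₀: no

Margins: r₁=12, r₂=13, c₁=10, c₂=15, n=25
p_obs = C(12,8)·C(13,2)/C(25,10); sum pmf over tables with pmf ≤ p_obs
p-value (two-sided) = 0.01542
At α=0.01: p ≥ α → fail to reject H₀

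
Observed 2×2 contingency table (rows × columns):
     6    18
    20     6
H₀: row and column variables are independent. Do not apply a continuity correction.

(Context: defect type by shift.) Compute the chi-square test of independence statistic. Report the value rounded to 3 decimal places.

test statistic = 13.480

Row totals [24, 26], col totals [26, 24], n=50
χ² = (6−12.48)²/12.48 + (18−11.52)²/11.52 + (20−13.52)²/13.52 + (6−12.48)²/12.48 = 13.4800
df = 1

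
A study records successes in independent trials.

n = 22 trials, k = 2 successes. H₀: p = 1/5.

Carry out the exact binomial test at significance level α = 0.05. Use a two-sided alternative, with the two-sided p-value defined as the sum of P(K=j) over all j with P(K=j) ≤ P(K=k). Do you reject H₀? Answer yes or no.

reject H₀: no

Exact binomial: n=22, k=2, p₀=1/5=0.2000
P(X=j) = C(n,j)·p₀^j·(1−p₀)^(n−j); p = Σ P(X=j) over j with P(X=j) ≤ P(X=2)
p-value (two-sided) = 0.28744
At α=0.05: p ≥ α → fail to reject H₀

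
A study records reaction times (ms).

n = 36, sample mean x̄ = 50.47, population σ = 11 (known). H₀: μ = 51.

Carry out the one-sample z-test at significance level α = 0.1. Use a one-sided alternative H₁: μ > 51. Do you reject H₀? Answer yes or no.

reject H₀: no

SE = σ/√n = 11/√36 = 1.8333
z = (x̄−μ₀)/SE = (50.47−51)/1.8333 = -0.2891
p-value (one-sided, H₁ greater) = 0.61374
At α=0.1: p ≥ α → fail to reject H₀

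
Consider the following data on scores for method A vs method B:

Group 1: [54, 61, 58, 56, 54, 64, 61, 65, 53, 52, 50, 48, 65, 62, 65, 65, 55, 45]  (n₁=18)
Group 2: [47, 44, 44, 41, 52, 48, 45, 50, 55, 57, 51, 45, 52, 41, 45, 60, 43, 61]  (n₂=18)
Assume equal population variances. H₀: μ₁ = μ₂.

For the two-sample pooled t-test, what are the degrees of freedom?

df = n₁ + n₂ − 2 = 18 + 18 − 2 = 34

degrees of freedom = 34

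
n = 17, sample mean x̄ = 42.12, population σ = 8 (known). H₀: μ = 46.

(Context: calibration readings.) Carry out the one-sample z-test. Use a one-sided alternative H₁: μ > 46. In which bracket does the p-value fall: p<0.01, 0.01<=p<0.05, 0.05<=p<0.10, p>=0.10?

p-value bracket: p>=0.10

SE = σ/√n = 8/√17 = 1.9403
z = (x̄−μ₀)/SE = (42.12−46)/1.9403 = -1.9997
p-value (one-sided, H₁ greater) = 0.97723
→ bracket: p>=0.10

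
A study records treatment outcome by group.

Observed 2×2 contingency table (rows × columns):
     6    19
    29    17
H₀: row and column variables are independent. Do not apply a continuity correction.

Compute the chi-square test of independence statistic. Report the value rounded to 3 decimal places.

test statistic = 9.878

Row totals [25, 46], col totals [35, 36], n=71
χ² = (6−12.32)²/12.32 + (19−12.68)²/12.68 + (29−22.68)²/22.68 + (17−23.32)²/23.32 = 9.8783
df = 1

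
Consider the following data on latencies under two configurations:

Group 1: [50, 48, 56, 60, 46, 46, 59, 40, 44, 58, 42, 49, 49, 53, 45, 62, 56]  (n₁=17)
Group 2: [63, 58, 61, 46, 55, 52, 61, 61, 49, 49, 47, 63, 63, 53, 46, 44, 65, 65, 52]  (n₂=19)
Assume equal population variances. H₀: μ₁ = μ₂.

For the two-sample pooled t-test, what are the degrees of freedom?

degrees of freedom = 34

df = n₁ + n₂ − 2 = 17 + 19 − 2 = 34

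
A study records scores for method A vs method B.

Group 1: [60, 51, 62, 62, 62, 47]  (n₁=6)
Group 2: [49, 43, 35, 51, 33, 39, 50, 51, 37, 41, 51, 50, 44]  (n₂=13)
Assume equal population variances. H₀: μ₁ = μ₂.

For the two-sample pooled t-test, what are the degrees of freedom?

df = n₁ + n₂ − 2 = 6 + 13 − 2 = 17

degrees of freedom = 17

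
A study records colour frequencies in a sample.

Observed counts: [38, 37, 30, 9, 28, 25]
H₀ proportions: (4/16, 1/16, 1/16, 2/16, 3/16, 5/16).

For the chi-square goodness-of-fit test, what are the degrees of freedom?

df = k − 1 = 6 − 1 = 5

degrees of freedom = 5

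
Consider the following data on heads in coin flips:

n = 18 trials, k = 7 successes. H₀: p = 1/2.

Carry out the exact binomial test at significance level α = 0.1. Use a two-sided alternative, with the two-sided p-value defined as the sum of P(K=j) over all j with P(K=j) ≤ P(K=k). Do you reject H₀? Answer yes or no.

Exact binomial: n=18, k=7, p₀=1/2=0.5000
P(X=j) = C(n,j)·p₀^j·(1−p₀)^(n−j); p = Σ P(X=j) over j with P(X=j) ≤ P(X=7)
p-value (two-sided) = 0.48068
At α=0.1: p ≥ α → fail to reject H₀

reject H₀: no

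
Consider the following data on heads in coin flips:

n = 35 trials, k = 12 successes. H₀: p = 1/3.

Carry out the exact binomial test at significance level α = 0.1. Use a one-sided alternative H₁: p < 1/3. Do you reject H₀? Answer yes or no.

reject H₀: no

Exact binomial: n=35, k=12, p₀=1/3=0.3333
P(X≤12) from Σ C(n,i)·p₀^i·(1−p₀)^(n−i)
p-value (one-sided, H₁ less) = 0.62417
At α=0.1: p ≥ α → fail to reject H₀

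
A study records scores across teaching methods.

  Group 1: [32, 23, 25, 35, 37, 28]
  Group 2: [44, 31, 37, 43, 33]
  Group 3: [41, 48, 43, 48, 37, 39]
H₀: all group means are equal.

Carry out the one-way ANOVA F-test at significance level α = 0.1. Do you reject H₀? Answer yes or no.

reject H₀: yes

Group means [30.00, 37.60, 42.67], grand mean 36.706
SSB = Σnᵢ(x̄ᵢ−x̄)² = 486.996; SSW = ΣΣ(x−x̄ᵢ)² = 396.533
MSB = 486.996/2 = 243.4980; MSW = 396.533/14 = 28.3238
F = MSB/MSW = 8.5969
df = (2, 14)
p-value (upper-tail) = 0.00367
At α=0.1: p < α → reject H₀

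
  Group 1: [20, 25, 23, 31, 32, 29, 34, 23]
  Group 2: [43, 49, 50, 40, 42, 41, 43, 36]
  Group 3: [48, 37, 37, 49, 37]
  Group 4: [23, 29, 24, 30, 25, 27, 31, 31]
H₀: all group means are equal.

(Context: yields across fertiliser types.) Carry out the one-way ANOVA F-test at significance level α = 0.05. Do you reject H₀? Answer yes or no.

reject H₀: yes

Group means [27.12, 43.00, 41.60, 27.50], grand mean 34.103
SSB = Σnᵢ(x̄ᵢ−x̄)² = 1652.615; SSW = ΣΣ(x−x̄ᵢ)² = 558.075
MSB = 1652.615/3 = 550.8716; MSW = 558.075/25 = 22.3230
F = MSB/MSW = 24.6773
df = (3, 25)
p-value (upper-tail) = 0.00000
At α=0.05: p < α → reject H₀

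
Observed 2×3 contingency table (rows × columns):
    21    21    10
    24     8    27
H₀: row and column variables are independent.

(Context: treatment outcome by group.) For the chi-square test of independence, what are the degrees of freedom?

df = (r−1)(c−1) = (2−1)·(3−1) = 2

degrees of freedom = 2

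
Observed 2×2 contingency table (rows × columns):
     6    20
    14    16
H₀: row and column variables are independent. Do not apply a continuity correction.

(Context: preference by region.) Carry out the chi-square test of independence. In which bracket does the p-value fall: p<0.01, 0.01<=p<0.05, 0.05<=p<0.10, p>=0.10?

p-value bracket: 0.05<=p<0.10

Row totals [26, 30], col totals [20, 36], n=56
χ² = (6−9.29)²/9.29 + (20−16.71)²/16.71 + (14−10.71)²/10.71 + (16−19.29)²/19.29 = 3.3760
df = 1
p-value (upper-tail) = 0.06615
→ bracket: 0.05<=p<0.10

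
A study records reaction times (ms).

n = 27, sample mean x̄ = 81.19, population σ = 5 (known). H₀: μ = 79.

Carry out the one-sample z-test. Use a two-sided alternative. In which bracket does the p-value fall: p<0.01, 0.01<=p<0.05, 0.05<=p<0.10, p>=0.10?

p-value bracket: 0.01<=p<0.05

SE = σ/√n = 5/√27 = 0.9623
z = (x̄−μ₀)/SE = (81.19−79)/0.9623 = 2.2759
p-value (two-sided) = 0.02285
→ bracket: 0.01<=p<0.05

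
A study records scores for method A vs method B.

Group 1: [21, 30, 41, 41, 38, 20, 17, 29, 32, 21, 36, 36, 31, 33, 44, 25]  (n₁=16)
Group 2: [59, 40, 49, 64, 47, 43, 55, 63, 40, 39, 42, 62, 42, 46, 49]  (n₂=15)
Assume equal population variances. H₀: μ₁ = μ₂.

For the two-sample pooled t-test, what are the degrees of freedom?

df = n₁ + n₂ − 2 = 16 + 15 − 2 = 29

degrees of freedom = 29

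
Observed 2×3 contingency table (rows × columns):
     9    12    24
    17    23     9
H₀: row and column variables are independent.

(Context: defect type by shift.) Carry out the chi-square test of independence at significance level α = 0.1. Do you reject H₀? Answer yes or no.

reject H₀: yes

Row totals [45, 49], col totals [26, 35, 33], n=94
χ² = (9−12.45)²/12.45 + (12−16.76)²/16.76 + (24−15.80)²/15.80 + (17−13.55)²/13.55 + (23−18.24)²/18.24 + (9−17.20)²/17.20 = 12.5894
df = 2
p-value (upper-tail) = 0.00185
At α=0.1: p < α → reject H₀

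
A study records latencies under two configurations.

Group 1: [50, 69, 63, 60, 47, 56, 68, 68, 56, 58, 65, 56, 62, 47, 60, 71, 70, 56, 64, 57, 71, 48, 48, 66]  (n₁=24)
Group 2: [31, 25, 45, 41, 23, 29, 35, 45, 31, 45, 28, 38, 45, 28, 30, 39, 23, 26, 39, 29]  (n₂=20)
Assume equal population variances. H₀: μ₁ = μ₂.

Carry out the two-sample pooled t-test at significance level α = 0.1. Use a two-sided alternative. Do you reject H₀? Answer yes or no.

x̄₁=59.833, s₁=7.922, n₁=24
x̄₂=33.750, s₂=7.752, n₂=20
s_p² = [23·7.922² + 19·7.752²]/42 = 61.5496
SE = √(s_p²·(1/24+1/20)) = 2.3753
t = (59.833−33.750)/2.3753 = 10.9811
df = 42
p-value (two-sided) = 0.00000
At α=0.1: p < α → reject H₀

reject H₀: yes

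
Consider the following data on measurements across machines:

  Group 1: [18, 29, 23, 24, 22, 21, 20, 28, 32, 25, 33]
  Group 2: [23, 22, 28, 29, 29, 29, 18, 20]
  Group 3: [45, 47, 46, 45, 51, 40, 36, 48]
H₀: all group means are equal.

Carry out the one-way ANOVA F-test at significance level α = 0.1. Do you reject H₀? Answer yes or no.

Group means [25.00, 24.75, 44.75], grand mean 30.778
SSB = Σnᵢ(x̄ᵢ−x̄)² = 2219.667; SSW = ΣΣ(x−x̄ᵢ)² = 541.000
MSB = 2219.667/2 = 1109.8333; MSW = 541.000/24 = 22.5417
F = MSB/MSW = 49.2348
df = (2, 24)
p-value (upper-tail) = 0.00000
At α=0.1: p < α → reject H₀

reject H₀: yes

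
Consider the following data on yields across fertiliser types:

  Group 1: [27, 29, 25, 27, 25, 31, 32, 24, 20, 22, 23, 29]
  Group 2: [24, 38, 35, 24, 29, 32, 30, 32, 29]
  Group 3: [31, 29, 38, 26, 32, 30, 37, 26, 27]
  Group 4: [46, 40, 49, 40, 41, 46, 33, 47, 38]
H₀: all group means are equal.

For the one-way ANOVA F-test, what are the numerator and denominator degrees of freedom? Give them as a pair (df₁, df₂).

degrees of freedom = [3, 35]

k = 4 groups, N = 39 total
df = (k−1, N−k) = (4−1, 39−4) = (3, 35)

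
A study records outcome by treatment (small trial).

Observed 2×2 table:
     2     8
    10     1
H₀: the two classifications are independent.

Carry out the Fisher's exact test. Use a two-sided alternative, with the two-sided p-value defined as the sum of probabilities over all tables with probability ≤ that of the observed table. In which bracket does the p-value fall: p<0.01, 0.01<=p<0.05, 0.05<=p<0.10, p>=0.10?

Margins: r₁=10, r₂=11, c₁=12, c₂=9, n=21
p_obs = C(10,2)·C(11,10)/C(21,12); sum pmf over tables with pmf ≤ p_obs
p-value (two-sided) = 0.00191
→ bracket: p<0.01

p-value bracket: p<0.01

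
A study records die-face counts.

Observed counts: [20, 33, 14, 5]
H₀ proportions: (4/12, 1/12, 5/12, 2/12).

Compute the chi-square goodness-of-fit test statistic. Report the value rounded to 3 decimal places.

n = 72; E_i = n·p_i = [24.00, 6.00, 30.00, 12.00]
χ² = (20−24.00)²/24.00 + (33−6.00)²/6.00 + (14−30.00)²/30.00 + (5−12.00)²/12.00 = 134.7833
df = 3

test statistic = 134.783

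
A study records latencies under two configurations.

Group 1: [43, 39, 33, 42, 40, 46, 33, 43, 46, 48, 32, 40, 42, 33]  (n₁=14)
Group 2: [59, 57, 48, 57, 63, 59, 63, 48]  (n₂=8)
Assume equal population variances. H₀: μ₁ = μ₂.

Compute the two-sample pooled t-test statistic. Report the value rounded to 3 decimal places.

test statistic = -6.813

x̄₁=40.000, s₁=5.364, n₁=14
x̄₂=56.750, s₂=5.874, n₂=8
s_p² = [13·5.364² + 7·5.874²]/20 = 30.7750
SE = √(s_p²·(1/14+1/8)) = 2.4587
t = (40.000−56.750)/2.4587 = -6.8126
df = 20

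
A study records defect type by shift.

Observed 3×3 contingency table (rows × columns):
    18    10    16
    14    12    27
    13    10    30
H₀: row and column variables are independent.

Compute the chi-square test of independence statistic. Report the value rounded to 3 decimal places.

Row totals [44, 53, 53], col totals [45, 32, 73], n=150
χ² = (18−13.20)²/13.20 + (10−9.39)²/9.39 + (16−21.41)²/21.41 + (14−15.90)²/15.90 + (12−11.31)²/11.31 + (27−25.79)²/25.79 + (13−15.90)²/15.90 + (10−11.31)²/11.31 + (30−25.79)²/25.79 = 4.8460
df = 4

test statistic = 4.846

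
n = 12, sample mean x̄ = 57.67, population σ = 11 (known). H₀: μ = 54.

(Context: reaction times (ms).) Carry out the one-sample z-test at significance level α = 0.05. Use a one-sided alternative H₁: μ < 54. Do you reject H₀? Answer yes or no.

SE = σ/√n = 11/√12 = 3.1754
z = (x̄−μ₀)/SE = (57.67−54)/3.1754 = 1.1558
p-value (one-sided, H₁ less) = 0.87611
At α=0.05: p ≥ α → fail to reject H₀

reject H₀: no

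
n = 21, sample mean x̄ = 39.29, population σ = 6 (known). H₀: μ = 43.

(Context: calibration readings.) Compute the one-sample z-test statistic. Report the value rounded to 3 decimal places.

test statistic = -2.834

SE = σ/√n = 6/√21 = 1.3093
z = (x̄−μ₀)/SE = (39.29−43)/1.3093 = -2.8336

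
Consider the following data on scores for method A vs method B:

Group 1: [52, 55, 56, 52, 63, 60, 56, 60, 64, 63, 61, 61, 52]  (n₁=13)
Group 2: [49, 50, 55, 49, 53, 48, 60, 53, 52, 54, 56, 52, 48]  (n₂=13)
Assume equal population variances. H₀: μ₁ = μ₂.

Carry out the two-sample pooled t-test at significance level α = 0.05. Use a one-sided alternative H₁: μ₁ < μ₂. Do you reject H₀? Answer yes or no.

x̄₁=58.077, s₁=4.443, n₁=13
x̄₂=52.231, s₂=3.516, n₂=13
s_p² = [12·4.443² + 12·3.516²]/24 = 16.0513
SE = √(s_p²·(1/13+1/13)) = 1.5714
t = (58.077−52.231)/1.5714 = 3.7202
df = 24
p-value (one-sided, H₁ less) = 0.99947
At α=0.05: p ≥ α → fail to reject H₀

reject H₀: no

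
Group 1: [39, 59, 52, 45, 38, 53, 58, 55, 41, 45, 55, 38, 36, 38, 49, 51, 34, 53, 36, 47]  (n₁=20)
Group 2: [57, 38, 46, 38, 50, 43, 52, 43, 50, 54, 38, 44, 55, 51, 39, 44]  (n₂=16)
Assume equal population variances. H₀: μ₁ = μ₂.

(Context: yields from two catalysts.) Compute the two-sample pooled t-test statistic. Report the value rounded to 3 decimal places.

x̄₁=46.100, s₁=8.130, n₁=20
x̄₂=46.375, s₂=6.449, n₂=16
s_p² = [19·8.130² + 15·6.449²]/34 = 55.2809
SE = √(s_p²·(1/20+1/16)) = 2.4938
t = (46.100−46.375)/2.4938 = -0.1103
df = 34

test statistic = -0.110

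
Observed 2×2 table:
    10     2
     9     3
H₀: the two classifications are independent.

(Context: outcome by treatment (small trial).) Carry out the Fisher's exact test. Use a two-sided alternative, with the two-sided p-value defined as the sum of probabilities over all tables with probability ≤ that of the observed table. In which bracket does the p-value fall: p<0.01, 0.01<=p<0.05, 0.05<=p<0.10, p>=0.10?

p-value bracket: p>=0.10

Margins: r₁=12, r₂=12, c₁=19, c₂=5, n=24
p_obs = C(12,10)·C(12,9)/C(24,19); sum pmf over tables with pmf ≤ p_obs
p-value (two-sided) = 1.00000
→ bracket: p>=0.10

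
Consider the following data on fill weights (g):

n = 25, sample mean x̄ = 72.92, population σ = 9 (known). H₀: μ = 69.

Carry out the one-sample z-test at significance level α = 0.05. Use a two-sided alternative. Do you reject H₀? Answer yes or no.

SE = σ/√n = 9/√25 = 1.8000
z = (x̄−μ₀)/SE = (72.92−69)/1.8000 = 2.1778
p-value (two-sided) = 0.02942
At α=0.05: p < α → reject H₀

reject H₀: yes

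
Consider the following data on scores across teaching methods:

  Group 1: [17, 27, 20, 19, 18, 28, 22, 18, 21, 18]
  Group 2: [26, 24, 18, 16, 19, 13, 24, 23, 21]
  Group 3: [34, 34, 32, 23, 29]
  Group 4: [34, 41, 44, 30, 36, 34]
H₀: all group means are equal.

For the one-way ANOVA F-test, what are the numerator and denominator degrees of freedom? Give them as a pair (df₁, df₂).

degrees of freedom = [3, 26]

k = 4 groups, N = 30 total
df = (k−1, N−k) = (4−1, 30−4) = (3, 26)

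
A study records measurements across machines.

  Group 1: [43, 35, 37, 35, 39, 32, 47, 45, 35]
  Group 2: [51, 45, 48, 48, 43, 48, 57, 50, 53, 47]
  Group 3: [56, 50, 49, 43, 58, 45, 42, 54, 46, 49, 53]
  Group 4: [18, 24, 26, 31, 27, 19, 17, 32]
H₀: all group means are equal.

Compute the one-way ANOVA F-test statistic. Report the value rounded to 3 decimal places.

Group means [38.67, 49.00, 49.55, 24.25], grand mean 41.500
SSB = Σnᵢ(x̄ᵢ−x̄)² = 3727.273; SSW = ΣΣ(x−x̄ᵢ)² = 874.227
MSB = 3727.273/3 = 1242.4242; MSW = 874.227/34 = 25.7126
F = MSB/MSW = 48.3197
df = (3, 34)

test statistic = 48.320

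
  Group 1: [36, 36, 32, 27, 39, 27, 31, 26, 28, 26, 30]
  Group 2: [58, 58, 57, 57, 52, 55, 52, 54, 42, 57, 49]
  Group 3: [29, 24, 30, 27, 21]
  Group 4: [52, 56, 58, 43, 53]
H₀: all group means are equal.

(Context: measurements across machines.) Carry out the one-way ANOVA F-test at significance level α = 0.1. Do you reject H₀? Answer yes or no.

Group means [30.73, 53.73, 26.20, 52.40], grand mean 41.312
SSB = Σnᵢ(x̄ᵢ−x̄)² = 4684.511; SSW = ΣΣ(x−x̄ᵢ)² = 630.364
MSB = 4684.511/3 = 1561.5038; MSW = 630.364/28 = 22.5130
F = MSB/MSW = 69.3601
df = (3, 28)
p-value (upper-tail) = 0.00000
At α=0.1: p < α → reject H₀

reject H₀: yes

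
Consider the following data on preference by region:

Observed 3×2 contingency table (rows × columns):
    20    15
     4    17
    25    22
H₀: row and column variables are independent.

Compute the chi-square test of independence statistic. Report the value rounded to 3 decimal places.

Row totals [35, 21, 47], col totals [49, 54], n=103
χ² = (20−16.65)²/16.65 + (15−18.35)²/18.35 + (4−9.99)²/9.99 + (17−11.01)²/11.01 + (25−22.36)²/22.36 + (22−24.64)²/24.64 = 8.7313
df = 2

test statistic = 8.731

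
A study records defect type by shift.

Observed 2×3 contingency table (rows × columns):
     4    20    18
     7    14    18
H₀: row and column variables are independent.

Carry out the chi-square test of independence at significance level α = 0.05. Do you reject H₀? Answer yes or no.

reject H₀: no

Row totals [42, 39], col totals [11, 34, 36], n=81
χ² = (4−5.70)²/5.70 + (20−17.63)²/17.63 + (18−18.67)²/18.67 + (7−5.30)²/5.30 + (14−16.37)²/16.37 + (18−17.33)²/17.33 = 1.7683
df = 2
p-value (upper-tail) = 0.41306
At α=0.05: p ≥ α → fail to reject H₀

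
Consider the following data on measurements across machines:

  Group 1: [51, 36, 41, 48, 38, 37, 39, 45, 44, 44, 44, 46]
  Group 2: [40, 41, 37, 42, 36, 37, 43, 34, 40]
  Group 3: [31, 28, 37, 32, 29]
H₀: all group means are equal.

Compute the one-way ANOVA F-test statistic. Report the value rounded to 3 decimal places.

test statistic = 14.725

Group means [42.75, 38.89, 31.40], grand mean 39.231
SSB = Σnᵢ(x̄ᵢ−x̄)² = 456.276; SSW = ΣΣ(x−x̄ᵢ)² = 356.339
MSB = 456.276/2 = 228.1382; MSW = 356.339/23 = 15.4930
F = MSB/MSW = 14.7253
df = (2, 23)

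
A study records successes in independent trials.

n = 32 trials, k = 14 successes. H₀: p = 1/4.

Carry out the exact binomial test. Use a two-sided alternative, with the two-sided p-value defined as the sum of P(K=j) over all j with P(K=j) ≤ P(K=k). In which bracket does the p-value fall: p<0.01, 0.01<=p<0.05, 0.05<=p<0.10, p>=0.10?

p-value bracket: 0.01<=p<0.05

Exact binomial: n=32, k=14, p₀=1/4=0.2500
P(X=j) = C(n,j)·p₀^j·(1−p₀)^(n−j); p = Σ P(X=j) over j with P(X=j) ≤ P(X=14)
p-value (two-sided) = 0.02257
→ bracket: 0.01<=p<0.05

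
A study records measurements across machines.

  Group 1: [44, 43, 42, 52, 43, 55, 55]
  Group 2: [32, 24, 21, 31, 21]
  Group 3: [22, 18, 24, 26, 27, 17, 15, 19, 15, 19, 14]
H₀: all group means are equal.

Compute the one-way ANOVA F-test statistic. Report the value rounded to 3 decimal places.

test statistic = 64.718

Group means [47.71, 25.80, 19.64], grand mean 29.522
SSB = Σnᵢ(x̄ᵢ−x̄)² = 3460.965; SSW = ΣΣ(x−x̄ᵢ)² = 534.774
MSB = 3460.965/2 = 1730.4826; MSW = 534.774/20 = 26.7387
F = MSB/MSW = 64.7183
df = (2, 20)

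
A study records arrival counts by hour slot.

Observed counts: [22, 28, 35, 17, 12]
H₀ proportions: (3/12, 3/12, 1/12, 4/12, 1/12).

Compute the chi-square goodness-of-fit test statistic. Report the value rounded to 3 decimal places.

test statistic = 82.202

n = 114; E_i = n·p_i = [28.50, 28.50, 9.50, 38.00, 9.50]
χ² = (22−28.50)²/28.50 + (28−28.50)²/28.50 + (35−9.50)²/9.50 + (17−38.00)²/38.00 + (12−9.50)²/9.50 = 82.2018
df = 4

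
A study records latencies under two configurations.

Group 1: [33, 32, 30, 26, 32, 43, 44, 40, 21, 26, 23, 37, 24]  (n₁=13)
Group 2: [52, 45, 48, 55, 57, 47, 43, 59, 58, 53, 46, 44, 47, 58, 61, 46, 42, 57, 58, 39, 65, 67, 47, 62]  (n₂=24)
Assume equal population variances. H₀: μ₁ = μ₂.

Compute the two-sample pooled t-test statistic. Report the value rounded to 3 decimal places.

x̄₁=31.615, s₁=7.611, n₁=13
x̄₂=52.333, s₂=7.845, n₂=24
s_p² = [12·7.611² + 23·7.845²]/35 = 60.2974
SE = √(s_p²·(1/13+1/24)) = 2.6741
t = (31.615−52.333)/2.6741 = -7.7477
df = 35

test statistic = -7.748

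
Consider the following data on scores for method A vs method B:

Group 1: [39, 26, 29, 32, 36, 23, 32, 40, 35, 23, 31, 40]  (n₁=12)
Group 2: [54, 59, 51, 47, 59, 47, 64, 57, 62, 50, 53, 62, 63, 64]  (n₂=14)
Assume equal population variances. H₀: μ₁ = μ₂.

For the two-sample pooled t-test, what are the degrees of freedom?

degrees of freedom = 24

df = n₁ + n₂ − 2 = 12 + 14 − 2 = 24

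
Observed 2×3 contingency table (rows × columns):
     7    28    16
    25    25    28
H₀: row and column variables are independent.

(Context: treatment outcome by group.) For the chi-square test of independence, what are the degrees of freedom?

degrees of freedom = 2

df = (r−1)(c−1) = (2−1)·(3−1) = 2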